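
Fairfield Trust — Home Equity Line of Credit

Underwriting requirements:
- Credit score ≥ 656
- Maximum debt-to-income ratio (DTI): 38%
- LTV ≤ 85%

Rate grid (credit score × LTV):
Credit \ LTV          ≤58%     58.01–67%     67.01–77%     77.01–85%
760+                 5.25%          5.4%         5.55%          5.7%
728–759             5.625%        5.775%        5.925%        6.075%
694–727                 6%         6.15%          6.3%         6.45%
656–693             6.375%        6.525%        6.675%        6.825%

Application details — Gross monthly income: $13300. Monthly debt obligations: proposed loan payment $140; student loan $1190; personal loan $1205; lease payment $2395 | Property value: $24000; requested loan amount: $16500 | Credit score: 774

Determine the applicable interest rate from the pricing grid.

5.55%

Credit score 774 ≥ 656; Total monthly debts = (140 + 1,190 + 1,205 + 2,395) = 4,930. DTI = 4,930/13,300 = 37.1% ≤ 38%
Loan-to-value = 16,500/24,000 = 68.8% — pass (85% max)
Credit 774 → row 760+; LTV 68.8% → column 67.01–77%. Grid cell → 5.55%.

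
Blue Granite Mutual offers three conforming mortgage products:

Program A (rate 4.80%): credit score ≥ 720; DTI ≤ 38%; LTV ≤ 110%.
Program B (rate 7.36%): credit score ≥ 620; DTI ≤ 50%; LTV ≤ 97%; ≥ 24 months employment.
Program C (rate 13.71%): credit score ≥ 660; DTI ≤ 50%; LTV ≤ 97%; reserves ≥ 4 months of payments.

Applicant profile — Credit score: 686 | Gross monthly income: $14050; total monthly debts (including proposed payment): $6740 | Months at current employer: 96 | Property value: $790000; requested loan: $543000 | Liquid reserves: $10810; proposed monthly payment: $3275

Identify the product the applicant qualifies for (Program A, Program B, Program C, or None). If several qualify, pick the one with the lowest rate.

Program B

DTI = 6,740/14,050 = 48%.
LTV = 543,000/790,000 = 68.7%.
Reserves = 10,810/3,275 = 3.3 months.
Program A: score 686 < 720; DTI 48% > 38%; LTV 68.7% ≤ 110% → does not qualify.
Program B: score 686 ≥ 620; DTI 48% ≤ 50%; LTV 68.7% ≤ 97%; employment 96 ≥ 24 mo → qualifies.
Program C: score 686 ≥ 660; DTI 48% ≤ 50%; LTV 68.7% ≤ 97%; reserves 3.3 < 4 mo → does not qualify.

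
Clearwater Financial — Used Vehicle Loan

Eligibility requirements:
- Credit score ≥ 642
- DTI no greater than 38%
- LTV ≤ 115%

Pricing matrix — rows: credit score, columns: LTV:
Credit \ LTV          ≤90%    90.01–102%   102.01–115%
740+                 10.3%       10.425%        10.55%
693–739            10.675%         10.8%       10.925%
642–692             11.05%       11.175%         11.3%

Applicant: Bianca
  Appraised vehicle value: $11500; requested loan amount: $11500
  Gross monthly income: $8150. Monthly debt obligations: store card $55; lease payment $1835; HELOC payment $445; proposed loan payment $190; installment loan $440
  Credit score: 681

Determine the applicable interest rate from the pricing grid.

Credit score 681 ≥ 642; Total monthly debts = (55 + 1,835 + 445 + 190 + 440) = 2,965. DTI = 2,965/8,150 = 36.4% ≤ 38%
Loan-to-value = 11,500/11,500 = 100% — pass (115% max)
Score 681 is in the 642–692 band; LTV 100% is in the 90.01–102% band → 11.175%.

11.175%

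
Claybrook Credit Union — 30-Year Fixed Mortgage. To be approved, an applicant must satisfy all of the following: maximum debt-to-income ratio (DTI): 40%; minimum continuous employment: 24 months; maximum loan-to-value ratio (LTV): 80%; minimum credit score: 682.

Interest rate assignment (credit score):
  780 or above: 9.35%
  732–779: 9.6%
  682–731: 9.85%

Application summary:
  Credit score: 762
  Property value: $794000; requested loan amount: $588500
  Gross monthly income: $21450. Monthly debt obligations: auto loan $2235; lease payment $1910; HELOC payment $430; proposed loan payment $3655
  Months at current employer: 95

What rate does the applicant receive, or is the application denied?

Credit score 762 ≥ 682 (meets minimum)
Employment 95 ≥ 24 months
LTV = 588,500/794,000 = 74.1% ≤ 80%
Total monthly debts = (2,235 + 1,910 + 430 + 3,655) = 8,230. Debt-to-income = 8,230/21,450 = 38.4% — meets 40% limit
All requirements met. Score 762 falls in the 732–779 tier → 9.6%.

Approved at 9.6%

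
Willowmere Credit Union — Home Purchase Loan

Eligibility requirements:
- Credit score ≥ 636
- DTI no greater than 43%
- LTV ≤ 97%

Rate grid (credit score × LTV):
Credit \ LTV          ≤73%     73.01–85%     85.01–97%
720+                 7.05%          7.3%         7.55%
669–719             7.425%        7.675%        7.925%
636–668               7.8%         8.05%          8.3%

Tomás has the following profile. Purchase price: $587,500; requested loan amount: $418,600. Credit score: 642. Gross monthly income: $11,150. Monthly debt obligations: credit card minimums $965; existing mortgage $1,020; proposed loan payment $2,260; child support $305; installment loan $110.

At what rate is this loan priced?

Credit score 642 ≥ 636; Total monthly debts = (965 + 1,020 + 2,260 + 305 + 110) = 4,660. DTI = 4,660/11,150 = 41.8% ≤ 43%
LTV: 418,600 ÷ 587,500 = 71.3%, within 97% cap
Row: 642 falls in 636–668. Column: 71.3% falls in ≤73%. Rate = 7.8%.

7.8%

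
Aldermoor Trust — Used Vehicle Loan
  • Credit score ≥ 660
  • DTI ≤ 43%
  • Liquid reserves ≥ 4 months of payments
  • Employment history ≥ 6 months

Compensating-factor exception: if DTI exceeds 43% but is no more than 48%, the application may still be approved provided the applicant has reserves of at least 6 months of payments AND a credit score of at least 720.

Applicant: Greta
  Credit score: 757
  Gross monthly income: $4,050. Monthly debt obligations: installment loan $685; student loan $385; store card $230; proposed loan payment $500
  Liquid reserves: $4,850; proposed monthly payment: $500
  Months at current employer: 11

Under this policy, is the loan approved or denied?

Approved

Credit score 757 ≥ 660 (meets base)
Total debts = (685 + 385 + 230 + 500) = 1,800. DTI: 1,800 ÷ 4,050 = 44.4%, over the 43% base limit.
Reserves = 4,850/500 = 9.7 months ≥ 4
Employment 11 ≥ 6 months
DTI 44.4% is within the 43%–48% exception band; checking compensating factors.
Override check — reserves: 9.7 mo (ok); score: 757 (ok).
Both compensating conditions met → exception applies.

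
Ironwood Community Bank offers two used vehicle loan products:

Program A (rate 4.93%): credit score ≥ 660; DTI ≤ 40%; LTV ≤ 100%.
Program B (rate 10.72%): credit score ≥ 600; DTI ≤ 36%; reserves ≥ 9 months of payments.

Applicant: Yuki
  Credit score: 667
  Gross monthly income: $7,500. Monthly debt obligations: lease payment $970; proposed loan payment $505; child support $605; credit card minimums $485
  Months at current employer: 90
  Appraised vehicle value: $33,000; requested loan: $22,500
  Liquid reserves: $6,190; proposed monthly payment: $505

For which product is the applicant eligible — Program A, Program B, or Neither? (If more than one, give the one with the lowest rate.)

Total debts = (970 + 505 + 605 + 485) = 2,565; DTI = 2,565/7,500 = 34.2%.
LTV = 22,500/33,000 = 68.2%.
Reserves = 6,190/505 = 12.3 months.
Program A: score 667 ≥ 660; DTI 34.2% ≤ 40%; LTV 68.2% ≤ 100% → qualifies.
Program B: score 667 ≥ 600; DTI 34.2% ≤ 36%; reserves 12.3 ≥ 9 mo → qualifies.
Qualifying: Program A, Program B. Lowest rate is 4.93% → Program A.

Program A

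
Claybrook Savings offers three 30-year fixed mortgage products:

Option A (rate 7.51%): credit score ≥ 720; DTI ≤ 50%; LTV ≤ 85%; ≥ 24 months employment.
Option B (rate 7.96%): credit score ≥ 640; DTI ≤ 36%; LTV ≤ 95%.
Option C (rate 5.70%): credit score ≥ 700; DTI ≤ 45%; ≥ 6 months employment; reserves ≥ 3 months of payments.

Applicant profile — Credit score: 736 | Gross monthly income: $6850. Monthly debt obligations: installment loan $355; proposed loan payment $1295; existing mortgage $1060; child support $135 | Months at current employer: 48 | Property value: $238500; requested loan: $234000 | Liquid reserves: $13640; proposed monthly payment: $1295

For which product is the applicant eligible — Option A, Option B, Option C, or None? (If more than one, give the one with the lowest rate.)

Total debts = (355 + 1,295 + 1,060 + 135) = 2,845; DTI = 2,845/6,850 = 41.5%.
LTV = 234,000/238,500 = 98.1%.
Reserves = 13,640/1,295 = 10.5 months.
Option A: score 736 ≥ 720; DTI 41.5% ≤ 50%; LTV 98.1% > 85%; employment 48 ≥ 24 mo → does not qualify.
Option B: score 736 ≥ 640; DTI 41.5% > 36%; LTV 98.1% > 95% → does not qualify.
Option C: score 736 ≥ 700; DTI 41.5% ≤ 45%; employment 48 ≥ 6 mo; reserves 10.5 ≥ 3 mo → qualifies.

Option C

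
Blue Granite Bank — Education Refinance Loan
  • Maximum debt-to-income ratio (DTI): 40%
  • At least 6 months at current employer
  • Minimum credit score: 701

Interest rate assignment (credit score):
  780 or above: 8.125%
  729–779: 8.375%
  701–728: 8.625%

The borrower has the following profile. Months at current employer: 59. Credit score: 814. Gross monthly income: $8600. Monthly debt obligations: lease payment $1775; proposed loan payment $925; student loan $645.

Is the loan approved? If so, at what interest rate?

Credit score 814 ≥ 701 (meets minimum)
Total monthly debts = (1,775 + 925 + 645) = 3,345. DTI = 3,345/8,600 = 38.9% ≤ 40%
Employment 59 ≥ 6 months
All requirements met. Score 814 falls in the 780 or above tier → 8.125%.

Approved at 8.125%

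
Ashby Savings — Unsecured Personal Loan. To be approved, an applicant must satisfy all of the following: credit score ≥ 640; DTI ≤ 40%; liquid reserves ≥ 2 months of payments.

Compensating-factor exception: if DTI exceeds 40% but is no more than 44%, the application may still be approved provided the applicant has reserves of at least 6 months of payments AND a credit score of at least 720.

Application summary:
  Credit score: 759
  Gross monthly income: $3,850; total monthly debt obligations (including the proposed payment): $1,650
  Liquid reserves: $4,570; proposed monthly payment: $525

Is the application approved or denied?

Approved

Credit score 759 ≥ 640 (meets base)
DTI: 1,650 ÷ 3,850 = 42.9%, over the 40% base limit.
Liquid reserves cover 4,570/525 = 8.7 months — ≥ 2 required
42.9% falls in the override range (40%–44%), so the compensating-factor test applies.
Reserves 8.7 ≥ 6 months; credit score 759 ≥ 720.
Both compensating conditions met → exception applies.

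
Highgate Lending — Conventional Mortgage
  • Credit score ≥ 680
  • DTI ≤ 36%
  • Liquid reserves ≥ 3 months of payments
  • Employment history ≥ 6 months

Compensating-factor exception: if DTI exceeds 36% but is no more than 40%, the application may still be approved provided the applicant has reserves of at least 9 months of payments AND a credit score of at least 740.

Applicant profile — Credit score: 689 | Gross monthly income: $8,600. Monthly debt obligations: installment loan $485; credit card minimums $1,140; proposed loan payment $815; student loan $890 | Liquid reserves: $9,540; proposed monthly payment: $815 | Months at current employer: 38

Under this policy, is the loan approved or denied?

Credit score 689 ≥ 680 (meets base)
Total debts = (485 + 1,140 + 815 + 890) = 3,330. DTI: 3,330 ÷ 8,600 = 38.7%, over the 36% base limit.
Reserves: 9,540 ÷ 815 = 11.7 months (meets 3-month minimum)
Employment 38 ≥ 6 months
DTI 38.7% is within the 36%–40% exception band; checking compensating factors.
Reserves 11.7 ≥ 9 months; credit score 689 < 740.
Override conditions not both satisfied; exception does not apply.

Denied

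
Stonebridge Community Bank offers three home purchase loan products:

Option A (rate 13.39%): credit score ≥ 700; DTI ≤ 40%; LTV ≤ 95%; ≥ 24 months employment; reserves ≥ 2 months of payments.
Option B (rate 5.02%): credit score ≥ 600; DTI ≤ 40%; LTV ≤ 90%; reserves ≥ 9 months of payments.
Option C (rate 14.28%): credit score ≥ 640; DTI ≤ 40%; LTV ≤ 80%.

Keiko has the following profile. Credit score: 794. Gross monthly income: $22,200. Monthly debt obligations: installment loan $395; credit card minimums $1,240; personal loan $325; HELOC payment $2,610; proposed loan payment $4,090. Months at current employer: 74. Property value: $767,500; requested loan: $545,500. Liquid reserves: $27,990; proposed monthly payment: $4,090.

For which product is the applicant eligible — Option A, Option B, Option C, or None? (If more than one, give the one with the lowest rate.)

Option A

Total debts = (395 + 1,240 + 325 + 2,610 + 4,090) = 8,660; DTI = 8,660/22,200 = 39%.
LTV = 545,500/767,500 = 71.1%.
Reserves = 27,990/4,090 = 6.8 months.
Option A: score 794 ≥ 700; DTI 39% ≤ 40%; LTV 71.1% ≤ 95%; employment 74 ≥ 24 mo; reserves 6.8 ≥ 2 mo → qualifies.
Option B: score 794 ≥ 600; DTI 39% ≤ 40%; LTV 71.1% ≤ 90%; reserves 6.8 < 9 mo → does not qualify.
Option C: score 794 ≥ 640; DTI 39% ≤ 40%; LTV 71.1% ≤ 80% → qualifies.
Qualifying: Option A, Option C. Lowest rate is 13.39% → Option A.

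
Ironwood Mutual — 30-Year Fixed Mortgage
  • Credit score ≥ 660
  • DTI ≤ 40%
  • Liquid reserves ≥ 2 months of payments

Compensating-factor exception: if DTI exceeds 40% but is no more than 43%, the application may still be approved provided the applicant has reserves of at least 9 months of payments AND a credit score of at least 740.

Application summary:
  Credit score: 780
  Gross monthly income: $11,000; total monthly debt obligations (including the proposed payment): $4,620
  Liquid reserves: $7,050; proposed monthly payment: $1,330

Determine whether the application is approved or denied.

Credit score 780 ≥ 660 (meets base)
DTI: 4,620 ÷ 11,000 = 42%, over the 40% base limit.
Liquid reserves cover 7,050/1,330 = 5.3 months — ≥ 2 required
42% falls in the override range (40%–43%), so the compensating-factor test applies.
Override check — reserves: 5.3 mo (short of 9); score: 780 (ok).
Compensating-factor requirement not fully met.

Denied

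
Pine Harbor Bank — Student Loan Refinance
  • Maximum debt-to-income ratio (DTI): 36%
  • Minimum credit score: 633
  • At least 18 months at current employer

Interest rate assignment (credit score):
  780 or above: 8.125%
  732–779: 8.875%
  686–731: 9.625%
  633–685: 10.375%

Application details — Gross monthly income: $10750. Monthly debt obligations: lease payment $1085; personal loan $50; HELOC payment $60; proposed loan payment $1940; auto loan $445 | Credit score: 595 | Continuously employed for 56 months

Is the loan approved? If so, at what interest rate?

Denied

Credit score 595 < 633 (below minimum)
Total monthly debts = (1,085 + 50 + 60 + 1,940 + 445) = 3,580. DTI: 3,580 ÷ 10,750 = 33.3%, within the 36% cap
Employment 56 ≥ 18 months
Not all requirements met → denied.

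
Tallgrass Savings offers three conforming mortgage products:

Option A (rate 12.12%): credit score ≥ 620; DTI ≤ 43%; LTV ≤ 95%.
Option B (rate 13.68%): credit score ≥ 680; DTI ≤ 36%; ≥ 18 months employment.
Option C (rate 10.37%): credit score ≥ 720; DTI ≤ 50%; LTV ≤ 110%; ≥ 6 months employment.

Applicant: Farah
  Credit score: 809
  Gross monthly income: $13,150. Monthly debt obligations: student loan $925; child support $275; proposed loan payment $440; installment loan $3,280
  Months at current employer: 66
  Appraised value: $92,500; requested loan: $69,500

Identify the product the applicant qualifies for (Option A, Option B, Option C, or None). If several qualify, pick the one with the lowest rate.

Total debts = (925 + 275 + 440 + 3,280) = 4,920; DTI = 4,920/13,150 = 37.4%.
LTV = 69,500/92,500 = 75.1%.
Option A: score 809 ≥ 620; DTI 37.4% ≤ 43%; LTV 75.1% ≤ 95% → qualifies.
Option B: score 809 ≥ 680; DTI 37.4% > 36%; employment 66 ≥ 18 mo → does not qualify.
Option C: score 809 ≥ 720; DTI 37.4% ≤ 50%; LTV 75.1% ≤ 110%; employment 66 ≥ 6 mo → qualifies.
Qualifying: Option A, Option C. Lowest rate is 10.37% → Option C.

Option C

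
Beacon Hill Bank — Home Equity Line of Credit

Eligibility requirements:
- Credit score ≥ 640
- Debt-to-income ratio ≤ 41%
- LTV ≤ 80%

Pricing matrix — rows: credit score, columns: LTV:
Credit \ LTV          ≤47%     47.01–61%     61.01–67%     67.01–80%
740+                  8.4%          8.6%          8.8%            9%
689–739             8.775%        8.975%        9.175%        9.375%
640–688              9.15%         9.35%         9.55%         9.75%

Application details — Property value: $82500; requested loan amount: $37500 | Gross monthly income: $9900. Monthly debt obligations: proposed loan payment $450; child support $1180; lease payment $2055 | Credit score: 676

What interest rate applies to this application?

Credit score 676 ≥ 640; Total monthly debts = (450 + 1,180 + 2,055) = 3,685. DTI = 3,685/9,900 = 37.2% ≤ 41%
LTV: 37,500 ÷ 82,500 = 45.5%, within 80% cap
Credit 676 → row 640–688; LTV 45.5% → column ≤47%. Grid cell → 9.15%.

9.15%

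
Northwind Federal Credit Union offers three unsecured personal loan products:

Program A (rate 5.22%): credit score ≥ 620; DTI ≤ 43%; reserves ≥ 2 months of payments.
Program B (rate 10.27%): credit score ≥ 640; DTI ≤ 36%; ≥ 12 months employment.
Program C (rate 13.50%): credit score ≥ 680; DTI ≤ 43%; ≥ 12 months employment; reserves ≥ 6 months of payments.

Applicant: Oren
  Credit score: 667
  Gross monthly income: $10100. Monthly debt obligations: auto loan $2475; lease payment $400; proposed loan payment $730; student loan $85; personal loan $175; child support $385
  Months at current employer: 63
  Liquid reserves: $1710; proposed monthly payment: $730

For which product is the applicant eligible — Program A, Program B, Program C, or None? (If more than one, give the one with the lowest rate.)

Program A

Total debts = (2,475 + 400 + 730 + 85 + 175 + 385) = 4,250; DTI = 4,250/10,100 = 42.1%.
Reserves = 1,710/730 = 2.3 months.
Program A: score 667 ≥ 620; DTI 42.1% ≤ 43%; reserves 2.3 ≥ 2 mo → qualifies.
Program B: score 667 ≥ 640; DTI 42.1% > 36%; employment 63 ≥ 12 mo → does not qualify.
Program C: score 667 < 680; DTI 42.1% ≤ 43%; employment 63 ≥ 12 mo; reserves 2.3 < 6 mo → does not qualify.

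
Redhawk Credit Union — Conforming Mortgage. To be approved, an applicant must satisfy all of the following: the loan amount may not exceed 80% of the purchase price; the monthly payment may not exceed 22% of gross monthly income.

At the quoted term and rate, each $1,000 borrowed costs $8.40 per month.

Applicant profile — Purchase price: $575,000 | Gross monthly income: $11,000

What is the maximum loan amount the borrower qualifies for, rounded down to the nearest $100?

$288,000

Payment cap: 22% × $11,000 = $2,420/month.
At $8.40 per $1,000, that supports 2,420/8.40 × 1,000 ≈ $288,095 → $288,000.
LTV cap: 80% × $575,000 = $460,000 → $460,000.
Binding constraint: payment-to-income.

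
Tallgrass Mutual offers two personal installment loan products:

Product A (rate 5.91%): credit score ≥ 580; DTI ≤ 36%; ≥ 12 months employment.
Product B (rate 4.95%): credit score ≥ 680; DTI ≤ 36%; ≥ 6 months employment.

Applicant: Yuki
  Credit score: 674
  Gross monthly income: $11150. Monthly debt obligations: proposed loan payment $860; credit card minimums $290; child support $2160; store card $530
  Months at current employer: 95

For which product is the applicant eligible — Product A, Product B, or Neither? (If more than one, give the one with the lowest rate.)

Product A

Total debts = (860 + 290 + 2,160 + 530) = 3,840; DTI = 3,840/11,150 = 34.4%.
Product A: score 674 ≥ 580; DTI 34.4% ≤ 36%; employment 95 ≥ 12 mo → qualifies.
Product B: score 674 < 680; DTI 34.4% ≤ 36%; employment 95 ≥ 6 mo → does not qualify.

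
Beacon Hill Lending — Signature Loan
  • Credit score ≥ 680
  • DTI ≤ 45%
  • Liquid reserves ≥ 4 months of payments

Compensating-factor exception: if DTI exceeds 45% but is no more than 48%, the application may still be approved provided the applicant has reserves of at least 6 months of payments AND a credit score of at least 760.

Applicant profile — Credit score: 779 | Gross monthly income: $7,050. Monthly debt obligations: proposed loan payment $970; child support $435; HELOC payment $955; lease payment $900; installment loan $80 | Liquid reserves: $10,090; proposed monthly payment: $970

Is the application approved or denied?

Approved

Credit score 779 ≥ 680 (meets base)
Total debts = (970 + 435 + 955 + 900 + 80) = 3,340. DTI: 3,340 ÷ 7,050 = 47.4%, over the 45% base limit.
Reserves: 10,090 ÷ 970 = 10.4 months (meets 4-month minimum)
DTI 47.4% is within the 45%–48% exception band; checking compensating factors.
Override check — reserves: 10.4 mo (ok); score: 779 (ok).
Both compensating conditions met → exception applies.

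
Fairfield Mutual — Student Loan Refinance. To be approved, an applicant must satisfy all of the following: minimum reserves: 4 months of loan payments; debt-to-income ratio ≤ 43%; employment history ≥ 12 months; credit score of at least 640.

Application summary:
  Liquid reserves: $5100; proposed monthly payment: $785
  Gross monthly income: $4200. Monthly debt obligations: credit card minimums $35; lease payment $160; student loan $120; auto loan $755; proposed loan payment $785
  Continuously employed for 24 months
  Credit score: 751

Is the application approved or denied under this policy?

Reserves: 5,100 ÷ 785 = 6.5 months (meets 4-month minimum)
Total monthly debts = (35 + 160 + 120 + 755 + 785) = 1,855. DTI = 1,855/4,200 = 44.2% > 43%
Employment 24 ≥ 12 months
Credit score 751 ≥ 640 (meets)
Fails on DTI.

Denied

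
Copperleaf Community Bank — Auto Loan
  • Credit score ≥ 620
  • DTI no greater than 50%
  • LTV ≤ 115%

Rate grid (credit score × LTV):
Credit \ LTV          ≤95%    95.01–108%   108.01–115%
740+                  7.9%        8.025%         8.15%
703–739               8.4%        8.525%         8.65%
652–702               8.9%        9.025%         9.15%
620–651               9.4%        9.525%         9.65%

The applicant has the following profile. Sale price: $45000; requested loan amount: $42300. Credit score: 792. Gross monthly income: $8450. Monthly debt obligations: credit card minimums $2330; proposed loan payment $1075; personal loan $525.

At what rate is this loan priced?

Credit score 792 ≥ 620; Total monthly debts = (2,330 + 1,075 + 525) = 3,930. DTI = 3,930/8,450 = 46.5% ≤ 50%
LTV: 42,300 ÷ 45,000 = 94%, within 115% cap
Credit 792 → row 740+; LTV 94% → column ≤95%. Grid cell → 7.9%.

7.9%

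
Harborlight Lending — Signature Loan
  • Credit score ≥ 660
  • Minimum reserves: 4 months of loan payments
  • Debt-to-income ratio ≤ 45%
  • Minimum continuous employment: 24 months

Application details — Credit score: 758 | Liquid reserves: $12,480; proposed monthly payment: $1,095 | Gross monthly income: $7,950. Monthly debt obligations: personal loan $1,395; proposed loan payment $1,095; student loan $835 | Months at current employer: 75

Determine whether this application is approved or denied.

Approved

Credit score 758 ≥ 660 (meets)
Reserves: 12,480 ÷ 1,095 = 11.4 months (meets 4-month minimum)
Total monthly debts = (1,395 + 1,095 + 835) = 3,325. DTI: 3,325 ÷ 7,950 = 41.8%, within the 45% cap
Employment 75 ≥ 24 months
All criteria satisfied.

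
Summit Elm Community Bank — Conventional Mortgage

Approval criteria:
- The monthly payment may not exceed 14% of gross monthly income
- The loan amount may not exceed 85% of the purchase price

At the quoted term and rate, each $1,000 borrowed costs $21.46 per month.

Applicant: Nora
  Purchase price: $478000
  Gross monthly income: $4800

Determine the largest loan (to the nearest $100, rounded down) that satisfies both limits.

Payment cap: 14% × $4,800 = $672/month.
At $21.46 per $1,000, that supports 672/21.46 × 1,000 ≈ $31,314 → $31,300.
LTV cap: 85% × $478,000 = $406,300 → $406,300.
Binding constraint: payment-to-income.

$31,300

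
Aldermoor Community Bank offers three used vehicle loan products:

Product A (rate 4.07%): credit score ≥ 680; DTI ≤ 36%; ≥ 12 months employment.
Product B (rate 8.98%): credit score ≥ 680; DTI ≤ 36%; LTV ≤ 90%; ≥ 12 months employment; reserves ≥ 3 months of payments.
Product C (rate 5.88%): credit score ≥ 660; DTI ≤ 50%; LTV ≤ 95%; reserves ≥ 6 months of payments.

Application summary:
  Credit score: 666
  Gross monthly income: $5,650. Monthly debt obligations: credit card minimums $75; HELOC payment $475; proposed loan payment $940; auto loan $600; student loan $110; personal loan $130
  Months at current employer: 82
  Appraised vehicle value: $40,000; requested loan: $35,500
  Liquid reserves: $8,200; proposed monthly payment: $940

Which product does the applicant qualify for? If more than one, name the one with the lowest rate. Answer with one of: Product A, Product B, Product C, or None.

Total debts = (75 + 475 + 940 + 600 + 110 + 130) = 2,330; DTI = 2,330/5,650 = 41.2%.
LTV = 35,500/40,000 = 88.8%.
Reserves = 8,200/940 = 8.7 months.
Product A: score 666 < 680; DTI 41.2% > 36%; employment 82 ≥ 12 mo → does not qualify.
Product B: score 666 < 680; DTI 41.2% > 36%; LTV 88.8% ≤ 90%; employment 82 ≥ 12 mo; reserves 8.7 ≥ 3 mo → does not qualify.
Product C: score 666 ≥ 660; DTI 41.2% ≤ 50%; LTV 88.8% ≤ 95%; reserves 8.7 ≥ 6 mo → qualifies.

Product C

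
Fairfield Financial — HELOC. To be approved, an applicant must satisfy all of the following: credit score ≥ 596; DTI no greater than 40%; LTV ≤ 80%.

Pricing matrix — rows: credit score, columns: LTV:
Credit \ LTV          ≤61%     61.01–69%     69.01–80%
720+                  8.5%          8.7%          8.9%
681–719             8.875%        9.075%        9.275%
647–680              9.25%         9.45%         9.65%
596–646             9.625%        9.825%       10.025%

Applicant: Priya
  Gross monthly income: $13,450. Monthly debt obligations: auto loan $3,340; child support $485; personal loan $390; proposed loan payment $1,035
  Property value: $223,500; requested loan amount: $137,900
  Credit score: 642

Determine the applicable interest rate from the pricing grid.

9.825%

Credit score 642 ≥ 596; Total monthly debts = (3,340 + 485 + 390 + 1,035) = 5,250. DTI = 5,250/13,450 = 39% ≤ 40%
LTV = 137,900/223,500 = 61.7% ≤ 80%
Credit 642 → row 596–646; LTV 61.7% → column 61.01–69%. Grid cell → 9.825%.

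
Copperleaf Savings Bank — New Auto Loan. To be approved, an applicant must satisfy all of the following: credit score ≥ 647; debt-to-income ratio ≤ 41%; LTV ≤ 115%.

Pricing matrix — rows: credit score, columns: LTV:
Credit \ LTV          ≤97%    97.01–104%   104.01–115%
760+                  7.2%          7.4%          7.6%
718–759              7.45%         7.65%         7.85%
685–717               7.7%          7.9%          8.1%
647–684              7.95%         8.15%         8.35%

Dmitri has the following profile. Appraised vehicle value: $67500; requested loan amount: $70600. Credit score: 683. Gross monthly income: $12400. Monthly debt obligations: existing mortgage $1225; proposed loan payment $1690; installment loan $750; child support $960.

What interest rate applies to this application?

Credit score 683 ≥ 647; Total monthly debts = (1,225 + 1,690 + 750 + 960) = 4,625. DTI: 4,625 ÷ 12,400 = 37.3%, within the 41% cap
LTV: 70,600 ÷ 67,500 = 104.6%, within 115% cap
Credit 683 → row 647–684; LTV 104.6% → column 104.01–115%. Grid cell → 8.35%.

8.35%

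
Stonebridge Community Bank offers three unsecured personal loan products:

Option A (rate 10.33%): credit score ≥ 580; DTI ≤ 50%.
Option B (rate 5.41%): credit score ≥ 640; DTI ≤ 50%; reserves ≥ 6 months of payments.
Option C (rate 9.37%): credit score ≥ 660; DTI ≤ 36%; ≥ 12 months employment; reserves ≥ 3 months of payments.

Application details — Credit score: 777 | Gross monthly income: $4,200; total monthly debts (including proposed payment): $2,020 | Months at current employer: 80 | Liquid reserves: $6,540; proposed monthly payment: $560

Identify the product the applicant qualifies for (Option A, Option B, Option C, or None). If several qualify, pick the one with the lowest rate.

Option B

DTI = 2,020/4,200 = 48.1%.
Reserves = 6,540/560 = 11.7 months.
Option A: score 777 ≥ 580; DTI 48.1% ≤ 50% → qualifies.
Option B: score 777 ≥ 640; DTI 48.1% ≤ 50%; reserves 11.7 ≥ 6 mo → qualifies.
Option C: score 777 ≥ 660; DTI 48.1% > 36%; employment 80 ≥ 12 mo; reserves 11.7 ≥ 3 mo → does not qualify.
Qualifying: Option A, Option B. Lowest rate is 5.41% → Option B.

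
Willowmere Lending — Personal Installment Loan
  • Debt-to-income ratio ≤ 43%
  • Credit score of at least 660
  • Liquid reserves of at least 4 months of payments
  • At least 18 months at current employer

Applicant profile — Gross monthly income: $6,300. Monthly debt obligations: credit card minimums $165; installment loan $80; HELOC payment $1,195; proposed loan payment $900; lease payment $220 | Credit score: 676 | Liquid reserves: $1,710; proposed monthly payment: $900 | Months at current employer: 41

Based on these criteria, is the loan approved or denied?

Denied

Total monthly debts = (165 + 80 + 1,195 + 900 + 220) = 2,560. DTI: 2,560 ÷ 6,300 = 40.6%, within the 43% cap
Credit score 676 ≥ 660 (meets)
Reserves = 1,710/900 = 1.9 months < 4
Employment 41 ≥ 18 months
Fails on reserves.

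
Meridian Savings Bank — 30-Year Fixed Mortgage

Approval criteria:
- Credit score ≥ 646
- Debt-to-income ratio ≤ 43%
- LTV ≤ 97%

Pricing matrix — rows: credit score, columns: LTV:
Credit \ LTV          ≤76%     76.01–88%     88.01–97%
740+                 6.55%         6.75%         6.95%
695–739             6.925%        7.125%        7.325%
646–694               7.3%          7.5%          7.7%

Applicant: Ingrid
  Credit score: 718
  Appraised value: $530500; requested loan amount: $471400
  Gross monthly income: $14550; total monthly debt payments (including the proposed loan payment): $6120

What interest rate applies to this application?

7.325%

Credit score 718 ≥ 646; Debt-to-income = 6,120/14,550 = 42.1% — meets 43% limit
LTV = 471,400/530,500 = 88.9% ≤ 97%
Score 718 is in the 695–739 band; LTV 88.9% is in the 88.01–97% band → 7.325%.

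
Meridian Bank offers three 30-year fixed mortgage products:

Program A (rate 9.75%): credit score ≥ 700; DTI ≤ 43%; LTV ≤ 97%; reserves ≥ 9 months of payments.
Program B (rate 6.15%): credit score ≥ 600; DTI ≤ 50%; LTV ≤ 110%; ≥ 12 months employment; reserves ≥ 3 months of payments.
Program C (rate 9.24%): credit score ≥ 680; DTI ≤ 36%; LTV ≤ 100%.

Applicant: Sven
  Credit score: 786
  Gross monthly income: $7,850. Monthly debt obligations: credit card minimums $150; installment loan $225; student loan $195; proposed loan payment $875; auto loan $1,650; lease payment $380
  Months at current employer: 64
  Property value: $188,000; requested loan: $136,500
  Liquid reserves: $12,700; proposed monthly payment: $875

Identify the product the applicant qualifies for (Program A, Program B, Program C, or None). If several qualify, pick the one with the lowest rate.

Total debts = (150 + 225 + 195 + 875 + 1,650 + 380) = 3,475; DTI = 3,475/7,850 = 44.3%.
LTV = 136,500/188,000 = 72.6%.
Reserves = 12,700/875 = 14.5 months.
Program A: score 786 ≥ 700; DTI 44.3% > 43%; LTV 72.6% ≤ 97%; reserves 14.5 ≥ 9 mo → does not qualify.
Program B: score 786 ≥ 600; DTI 44.3% ≤ 50%; LTV 72.6% ≤ 110%; employment 64 ≥ 12 mo; reserves 14.5 ≥ 3 mo → qualifies.
Program C: score 786 ≥ 680; DTI 44.3% > 36%; LTV 72.6% ≤ 100% → does not qualify.

Program B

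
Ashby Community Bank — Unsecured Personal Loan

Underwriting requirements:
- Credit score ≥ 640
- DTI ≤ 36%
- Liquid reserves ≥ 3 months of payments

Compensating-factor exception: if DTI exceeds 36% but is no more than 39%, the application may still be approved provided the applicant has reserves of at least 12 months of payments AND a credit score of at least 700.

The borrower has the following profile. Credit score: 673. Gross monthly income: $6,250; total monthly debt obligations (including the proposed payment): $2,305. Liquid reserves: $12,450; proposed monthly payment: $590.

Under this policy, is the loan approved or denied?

Denied

Credit score 673 ≥ 640 (meets base)
DTI = 2,305/6,250 = 36.9% > 36% — standard DTI limit exceeded.
Liquid reserves cover 12,450/590 = 21.1 months — ≥ 3 required
36.9% falls in the override range (36%–39%), so the compensating-factor test applies.
Reserves 21.1 ≥ 12 months; credit score 673 < 700.
Compensating-factor requirement not fully met.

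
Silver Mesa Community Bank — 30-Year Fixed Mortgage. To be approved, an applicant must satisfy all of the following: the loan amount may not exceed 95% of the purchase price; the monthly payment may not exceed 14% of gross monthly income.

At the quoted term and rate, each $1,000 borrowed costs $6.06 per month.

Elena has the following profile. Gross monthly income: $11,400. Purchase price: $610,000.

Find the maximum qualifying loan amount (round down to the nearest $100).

Payment cap: 14% × $11,400 = $1,596/month.
At $6.06 per $1,000, that supports 1,596/6.06 × 1,000 ≈ $263,366 → $263,300.
LTV cap: 95% × $610,000 = $579,500 → $579,500.
Binding constraint: payment-to-income.

$263,300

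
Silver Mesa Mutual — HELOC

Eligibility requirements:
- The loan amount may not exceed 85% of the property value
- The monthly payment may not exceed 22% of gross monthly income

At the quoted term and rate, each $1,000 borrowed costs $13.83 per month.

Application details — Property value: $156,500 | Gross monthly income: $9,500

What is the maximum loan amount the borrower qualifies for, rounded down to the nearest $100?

Payment cap: 22% × $9,500 = $2,090/month.
At $13.83 per $1,000, that supports 2,090/13.83 × 1,000 ≈ $151,120 → $151,100.
LTV cap: 85% × $156,500 = $133,025 → $133,000.
Binding constraint: loan-to-value.

$133,000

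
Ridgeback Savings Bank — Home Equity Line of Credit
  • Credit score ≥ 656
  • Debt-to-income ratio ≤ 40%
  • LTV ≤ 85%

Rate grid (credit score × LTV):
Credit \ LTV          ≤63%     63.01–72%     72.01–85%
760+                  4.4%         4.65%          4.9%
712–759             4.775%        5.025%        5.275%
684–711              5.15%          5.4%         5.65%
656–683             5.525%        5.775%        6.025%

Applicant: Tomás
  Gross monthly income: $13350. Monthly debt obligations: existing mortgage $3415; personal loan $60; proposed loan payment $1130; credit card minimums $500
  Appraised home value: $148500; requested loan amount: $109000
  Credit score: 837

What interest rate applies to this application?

4.9%

Credit score 837 ≥ 656; Total monthly debts = (3,415 + 60 + 1,130 + 500) = 5,105. DTI: 5,105 ÷ 13,350 = 38.2%, within the 40% cap
LTV: 109,000 ÷ 148,500 = 73.4%, within 85% cap
Credit 837 → row 760+; LTV 73.4% → column 72.01–85%. Grid cell → 4.9%.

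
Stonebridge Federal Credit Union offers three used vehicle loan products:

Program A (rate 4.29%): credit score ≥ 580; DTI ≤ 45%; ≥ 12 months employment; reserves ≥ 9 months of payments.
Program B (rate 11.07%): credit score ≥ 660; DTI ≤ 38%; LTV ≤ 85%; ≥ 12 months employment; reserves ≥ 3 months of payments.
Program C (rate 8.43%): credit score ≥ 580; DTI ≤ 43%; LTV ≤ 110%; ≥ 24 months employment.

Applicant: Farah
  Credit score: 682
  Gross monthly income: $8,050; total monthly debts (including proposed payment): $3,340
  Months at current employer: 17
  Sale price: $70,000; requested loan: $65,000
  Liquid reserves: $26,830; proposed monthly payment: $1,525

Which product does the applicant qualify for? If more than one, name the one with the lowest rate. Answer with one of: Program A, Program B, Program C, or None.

DTI = 3,340/8,050 = 41.5%.
LTV = 65,000/70,000 = 92.9%.
Reserves = 26,830/1,525 = 17.6 months.
Program A: score 682 ≥ 580; DTI 41.5% ≤ 45%; employment 17 ≥ 12 mo; reserves 17.6 ≥ 9 mo → qualifies.
Program B: score 682 ≥ 660; DTI 41.5% > 38%; LTV 92.9% > 85%; employment 17 ≥ 12 mo; reserves 17.6 ≥ 3 mo → does not qualify.
Program C: score 682 ≥ 580; DTI 41.5% ≤ 43%; LTV 92.9% ≤ 110%; employment 17 < 24 mo → does not qualify.

Program A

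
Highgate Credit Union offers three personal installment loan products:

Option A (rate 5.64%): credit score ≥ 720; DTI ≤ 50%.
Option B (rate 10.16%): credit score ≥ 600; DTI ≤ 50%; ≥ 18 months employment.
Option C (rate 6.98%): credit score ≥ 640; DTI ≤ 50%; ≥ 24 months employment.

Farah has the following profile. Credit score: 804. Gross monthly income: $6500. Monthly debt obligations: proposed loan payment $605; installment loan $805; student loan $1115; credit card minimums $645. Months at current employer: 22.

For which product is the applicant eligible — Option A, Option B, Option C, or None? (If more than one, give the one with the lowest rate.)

Option A

Total debts = (605 + 805 + 1,115 + 645) = 3,170; DTI = 3,170/6,500 = 48.8%.
Option A: score 804 ≥ 720; DTI 48.8% ≤ 50% → qualifies.
Option B: score 804 ≥ 600; DTI 48.8% ≤ 50%; employment 22 ≥ 18 mo → qualifies.
Option C: score 804 ≥ 640; DTI 48.8% ≤ 50%; employment 22 < 24 mo → does not qualify.
Qualifying: Option A, Option B. Lowest rate is 5.64% → Option A.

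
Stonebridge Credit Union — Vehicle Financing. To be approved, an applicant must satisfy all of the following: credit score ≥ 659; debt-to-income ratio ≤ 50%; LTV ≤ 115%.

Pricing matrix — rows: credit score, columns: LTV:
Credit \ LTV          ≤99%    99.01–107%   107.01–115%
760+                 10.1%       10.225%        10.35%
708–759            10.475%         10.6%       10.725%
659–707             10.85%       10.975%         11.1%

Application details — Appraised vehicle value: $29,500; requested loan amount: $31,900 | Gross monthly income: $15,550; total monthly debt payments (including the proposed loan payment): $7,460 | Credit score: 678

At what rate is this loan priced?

11.1%

Credit score 678 ≥ 659; Debt-to-income = 7,460/15,550 = 48% — meets 50% limit
LTV: 31,900 ÷ 29,500 = 108.1%, within 115% cap
Credit 678 → row 659–707; LTV 108.1% → column 107.01–115%. Grid cell → 11.1%.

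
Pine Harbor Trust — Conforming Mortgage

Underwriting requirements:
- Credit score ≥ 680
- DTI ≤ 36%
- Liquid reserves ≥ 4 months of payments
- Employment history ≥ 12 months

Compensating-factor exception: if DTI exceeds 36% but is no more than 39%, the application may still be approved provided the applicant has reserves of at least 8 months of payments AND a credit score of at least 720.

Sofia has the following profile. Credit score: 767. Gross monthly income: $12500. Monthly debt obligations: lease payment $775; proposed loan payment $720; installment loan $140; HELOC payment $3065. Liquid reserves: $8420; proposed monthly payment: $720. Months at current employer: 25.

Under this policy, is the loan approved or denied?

Approved

Credit score 767 ≥ 680 (meets base)
Total debts = (775 + 720 + 140 + 3,065) = 4,700. DTI = 4,700/12,500 = 37.6% > 36% — standard DTI limit exceeded.
Reserves = 8,420/720 = 11.7 months ≥ 4
Employment 25 ≥ 12 months
37.6% falls in the override range (36%–39%), so the compensating-factor test applies.
Reserves 11.7 ≥ 8 months; credit score 767 ≥ 720.
Both compensating conditions met → exception applies.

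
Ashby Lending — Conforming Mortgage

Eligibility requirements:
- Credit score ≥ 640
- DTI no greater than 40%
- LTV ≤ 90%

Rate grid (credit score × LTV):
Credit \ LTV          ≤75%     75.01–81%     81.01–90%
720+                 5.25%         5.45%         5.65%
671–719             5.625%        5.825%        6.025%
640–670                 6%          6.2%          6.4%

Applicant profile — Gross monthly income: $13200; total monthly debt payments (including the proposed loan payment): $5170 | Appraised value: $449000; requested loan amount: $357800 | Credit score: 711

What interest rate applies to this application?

5.825%

Credit score 711 ≥ 640; DTI = 5,170/13,200 = 39.2% ≤ 40%
LTV: 357,800 ÷ 449,000 = 79.7%, within 90% cap
Score 711 is in the 671–719 band; LTV 79.7% is in the 75.01–81% band → 5.825%.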